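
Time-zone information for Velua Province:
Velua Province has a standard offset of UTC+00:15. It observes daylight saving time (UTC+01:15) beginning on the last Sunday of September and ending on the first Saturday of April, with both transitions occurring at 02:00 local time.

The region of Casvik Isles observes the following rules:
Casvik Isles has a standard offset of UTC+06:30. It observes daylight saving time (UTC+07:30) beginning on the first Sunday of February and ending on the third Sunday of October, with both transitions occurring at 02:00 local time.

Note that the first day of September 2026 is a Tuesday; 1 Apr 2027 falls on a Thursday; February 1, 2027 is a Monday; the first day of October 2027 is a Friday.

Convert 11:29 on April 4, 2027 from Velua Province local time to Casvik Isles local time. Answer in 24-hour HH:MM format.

18:44

1 September 2026 is a Tuesday, so Sundays fall on 6, 13, 20, 27; the last is September 27.
1 April 2027 is a Thursday, so the first Saturday is April 3.
April 4, 2027 is outside the daylight-saving period (27 September 2026 – 3 April 2027), so Velua Province is on standard time, UTC+00:15.
11:29 Velua Province − 0h15m = 11:14 UTC.
1 February 2027 is a Monday, so the first Sunday is February 7.
1 October 2027 is a Friday, so the first Sunday is October 3 and the third is October 17.
At the standard offset (UTC+06:30), 11:14 UTC + 6h30m = 17:44 Casvik Isles standard time.
The standard-time date in Casvik Isles, April 4, 2027, lies within the daylight-saving period (7 February – 17 October), so Casvik Isles is on daylight time, UTC+07:30.
11:14 UTC + 7h30m = 18:44 Casvik Isles.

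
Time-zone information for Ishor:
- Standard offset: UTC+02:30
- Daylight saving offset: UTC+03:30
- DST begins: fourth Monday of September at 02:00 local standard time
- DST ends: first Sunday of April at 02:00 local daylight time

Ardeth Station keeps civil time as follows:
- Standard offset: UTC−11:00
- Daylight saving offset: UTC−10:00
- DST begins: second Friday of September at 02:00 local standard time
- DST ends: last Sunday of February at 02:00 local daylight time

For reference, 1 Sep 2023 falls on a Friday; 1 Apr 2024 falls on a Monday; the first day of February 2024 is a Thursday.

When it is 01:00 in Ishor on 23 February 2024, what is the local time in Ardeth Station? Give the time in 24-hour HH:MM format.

1 September 2023 is a Friday, so the first Monday is September 4 and the fourth is September 25.
1 April 2024 is a Monday, so the first Sunday is April 7.
Daylight saving runs 25 September 2023 – 7 April 2024; 23 February 2024 is inside that window, so Ishor is at UTC+03:30.
01:00 Ishor − 3h30m = 21:30 UTC (rolling into the previous day, 22 February 2024).
1 September 2023 is a Friday, so the first Friday is September 1 and the second is September 8.
1 February 2024 is a Thursday, so Sundays fall on 4, 11, 18, 25; the last is February 25.
At the standard offset (UTC−11:00), 21:30 UTC − 11h = 10:30 Ardeth Station standard time.
Daylight saving runs 8 September 2023 – 25 February 2024; the standard-time date in Ardeth Station, 22 February 2024, is inside that window, so Ardeth Station is at UTC−10:00.
21:30 UTC − 10h = 11:30 Ardeth Station.

11:30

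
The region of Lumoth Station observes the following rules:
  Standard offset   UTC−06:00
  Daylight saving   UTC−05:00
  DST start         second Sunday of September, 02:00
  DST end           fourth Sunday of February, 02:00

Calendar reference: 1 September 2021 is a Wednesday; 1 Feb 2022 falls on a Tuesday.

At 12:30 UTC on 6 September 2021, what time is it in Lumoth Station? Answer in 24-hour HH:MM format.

1 September 2021 is a Wednesday, so the first Sunday is September 5 and the second is September 12.
1 February 2022 is a Tuesday, so the first Sunday is February 6 and the fourth is February 27.
At the standard offset (UTC−06:00), 12:30 UTC − 6h = 06:30 Lumoth Station standard time.
The standard-time date in Lumoth Station, 6 September 2021, does not fall between 12 September 2021 and 27 February 2022, so daylight saving is not in effect and Lumoth Station is at UTC−06:00.
12:30 UTC − 6h = 06:30 local.

06:30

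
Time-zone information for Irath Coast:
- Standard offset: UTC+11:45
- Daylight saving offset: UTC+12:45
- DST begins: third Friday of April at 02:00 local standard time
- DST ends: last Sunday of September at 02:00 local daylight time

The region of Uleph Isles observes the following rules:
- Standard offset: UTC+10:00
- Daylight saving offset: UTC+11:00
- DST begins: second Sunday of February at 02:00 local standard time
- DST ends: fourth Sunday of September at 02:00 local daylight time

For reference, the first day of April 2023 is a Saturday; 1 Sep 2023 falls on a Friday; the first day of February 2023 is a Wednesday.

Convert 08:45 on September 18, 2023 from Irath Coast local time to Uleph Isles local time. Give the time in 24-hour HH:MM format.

1 April 2023 is a Saturday, so the first Friday is April 7 and the third is April 21.
1 September 2023 is a Friday, so Sundays fall on 3, 10, 17, 24; the last is September 24.
September 18, 2023 lies within the daylight-saving period (21 April – 24 September), so Irath Coast is on daylight time, UTC+12:45.
08:45 Irath Coast − 12h45m = 20:00 UTC (rolling into the previous day, 17 September 2023).
1 February 2023 is a Wednesday, so the first Sunday is February 5 and the second is February 12.
1 September 2023 is a Friday, so the first Sunday is September 3 and the fourth is September 24.
At the standard offset (UTC+10:00), 20:00 UTC + 10h = 06:00 Uleph Isles standard time (rolling into the next day, 18 September 2023).
The standard-time date in Uleph Isles, September 18, 2023, lies within the daylight-saving period (12 February – 24 September), so Uleph Isles is on daylight time, UTC+11:00.
20:00 UTC + 11h = 07:00 Uleph Isles (rolling into the next day, 18 September 2023).

07:00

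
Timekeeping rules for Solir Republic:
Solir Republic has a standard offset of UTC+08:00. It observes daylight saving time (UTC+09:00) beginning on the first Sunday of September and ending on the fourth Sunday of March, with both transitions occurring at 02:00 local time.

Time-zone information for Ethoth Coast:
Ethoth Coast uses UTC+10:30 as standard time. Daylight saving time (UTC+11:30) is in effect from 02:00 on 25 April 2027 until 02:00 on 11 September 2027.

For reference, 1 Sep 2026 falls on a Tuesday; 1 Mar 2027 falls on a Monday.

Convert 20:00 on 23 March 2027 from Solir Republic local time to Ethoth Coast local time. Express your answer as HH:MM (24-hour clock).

21:30

1 September 2026 is a Tuesday, so the first Sunday is September 6.
1 March 2027 is a Monday, so the first Sunday is March 7 and the fourth is March 28.
Daylight saving runs 6 September 2026 – 28 March 2027; 23 March 2027 is inside that window, so Solir Republic is at UTC+09:00.
20:00 Solir Republic − 9h = 11:00 UTC.
At the standard offset (UTC+10:30), 11:00 UTC + 10h30m = 21:30 Ethoth Coast standard time.
Daylight saving runs 25 April – 11 September; the standard-time date in Ethoth Coast, 23 March 2027, is outside that window, so Ethoth Coast is on standard time at UTC+10:30.
11:00 UTC + 10h30m = 21:30 Ethoth Coast.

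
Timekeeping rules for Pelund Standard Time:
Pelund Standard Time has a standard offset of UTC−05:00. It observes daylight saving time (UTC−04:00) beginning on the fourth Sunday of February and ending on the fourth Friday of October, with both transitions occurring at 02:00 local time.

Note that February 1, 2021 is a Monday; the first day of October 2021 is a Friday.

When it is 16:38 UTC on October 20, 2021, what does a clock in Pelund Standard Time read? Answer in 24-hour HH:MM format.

12:38

1 February 2021 is a Monday, so the first Sunday is February 7 and the fourth is February 28.
1 October 2021 is a Friday, so the first Friday is October 1 and the fourth is October 22.
At the standard offset (UTC−05:00), 16:38 UTC − 5h = 11:38 Pelund Standard Time standard time.
The standard-time date in Pelund Standard Time, October 20, 2021, lies within the daylight-saving period (28 February – 22 October), so Pelund Standard Time is on daylight time, UTC−04:00.
16:38 UTC − 4h = 12:38 local.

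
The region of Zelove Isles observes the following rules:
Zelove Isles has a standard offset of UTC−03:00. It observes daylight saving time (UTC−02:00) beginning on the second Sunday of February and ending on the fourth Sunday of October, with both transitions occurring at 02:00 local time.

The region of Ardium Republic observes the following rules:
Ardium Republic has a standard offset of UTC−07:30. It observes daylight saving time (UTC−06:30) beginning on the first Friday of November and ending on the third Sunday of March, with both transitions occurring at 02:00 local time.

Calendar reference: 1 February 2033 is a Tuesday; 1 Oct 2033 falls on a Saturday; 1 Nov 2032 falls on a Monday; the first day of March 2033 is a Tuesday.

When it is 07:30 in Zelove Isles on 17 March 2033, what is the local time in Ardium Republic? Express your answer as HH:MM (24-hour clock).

03:00

1 February 2033 is a Tuesday, so the first Sunday is February 6 and the second is February 13.
1 October 2033 is a Saturday, so the first Sunday is October 2 and the fourth is October 23.
Daylight saving runs 13 February – 23 October; 17 March 2033 is inside that window, so Zelove Isles is at UTC−02:00.
07:30 Zelove Isles + 2h = 09:30 UTC.
1 November 2032 is a Monday, so the first Friday is November 5.
1 March 2033 is a Tuesday, so the first Sunday is March 6 and the third is March 20.
At the standard offset (UTC−07:30), 09:30 UTC − 7h30m = 02:00 Ardium Republic standard time.
The standard-time date in Ardium Republic, 17 March 2033, lies within the daylight-saving period (5 November 2032 – 20 March 2033), so Ardium Republic is on daylight time, UTC−06:30.
09:30 UTC − 6h30m = 03:00 Ardium Republic.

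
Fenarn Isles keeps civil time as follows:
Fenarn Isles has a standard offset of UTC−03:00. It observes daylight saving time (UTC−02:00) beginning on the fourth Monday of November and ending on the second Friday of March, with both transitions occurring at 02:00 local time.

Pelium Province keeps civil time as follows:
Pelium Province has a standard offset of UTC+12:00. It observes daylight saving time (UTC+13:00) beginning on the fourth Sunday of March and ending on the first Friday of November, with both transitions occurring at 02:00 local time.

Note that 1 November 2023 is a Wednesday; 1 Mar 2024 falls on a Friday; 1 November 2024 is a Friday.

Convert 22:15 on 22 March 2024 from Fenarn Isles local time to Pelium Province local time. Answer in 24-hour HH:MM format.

1 November 2023 is a Wednesday, so the first Monday is November 6 and the fourth is November 27.
1 March 2024 is a Friday, so the first Friday is March 1 and the second is March 8.
22 March 2024 does not fall between 27 November 2023 and 8 March 2024, so daylight saving is not in effect and Fenarn Isles is at UTC−03:00.
22:15 Fenarn Isles + 3h = 01:15 UTC (rolling into the next day, 23 March 2024).
1 March 2024 is a Friday, so the first Sunday is March 3 and the fourth is March 24.
1 November 2024 is a Friday, so the first Friday is November 1.
At the standard offset (UTC+12:00), 01:15 UTC + 12h = 13:15 Pelium Province standard time.
Daylight saving runs 24 March – 1 November; the standard-time date in Pelium Province, 23 March 2024, is outside that window, so Pelium Province is on standard time at UTC+12:00.
01:15 UTC + 12h = 13:15 Pelium Province.

13:15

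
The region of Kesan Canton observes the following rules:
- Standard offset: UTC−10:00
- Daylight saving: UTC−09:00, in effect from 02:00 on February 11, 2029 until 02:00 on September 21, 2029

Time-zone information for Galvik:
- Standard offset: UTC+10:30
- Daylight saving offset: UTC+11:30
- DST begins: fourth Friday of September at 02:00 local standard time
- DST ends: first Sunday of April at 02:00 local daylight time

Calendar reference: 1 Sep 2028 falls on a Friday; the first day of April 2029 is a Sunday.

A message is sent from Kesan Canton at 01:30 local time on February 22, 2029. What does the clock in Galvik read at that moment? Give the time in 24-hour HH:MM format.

Daylight saving runs 11 February – 21 September; February 22, 2029 is inside that window, so Kesan Canton is at UTC−09:00.
01:30 Kesan Canton + 9h = 10:30 UTC.
1 September 2028 is a Friday, so the first Friday is September 1 and the fourth is September 22.
1 April 2029 is a Sunday, so the first Sunday is April 1.
At the standard offset (UTC+10:30), 10:30 UTC + 10h30m = 21:00 Galvik standard time.
Daylight saving runs 22 September 2028 – 1 April 2029; the standard-time date in Galvik, February 22, 2029, is inside that window, so Galvik is at UTC+11:30.
10:30 UTC + 11h30m = 22:00 Galvik.

22:00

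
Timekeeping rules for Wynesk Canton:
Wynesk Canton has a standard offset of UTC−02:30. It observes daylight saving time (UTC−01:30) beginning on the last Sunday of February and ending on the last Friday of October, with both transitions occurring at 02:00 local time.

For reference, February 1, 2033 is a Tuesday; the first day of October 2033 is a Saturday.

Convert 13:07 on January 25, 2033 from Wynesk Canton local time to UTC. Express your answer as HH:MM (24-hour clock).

15:37

1 February 2033 is a Tuesday, so Sundays fall on 6, 13, 20, 27; the last is February 27.
1 October 2033 is a Saturday, so Fridays fall on 7, 14, 21, 28; the last is October 28.
January 25, 2033 does not fall between 27 February and 28 October, so daylight saving is not in effect and Wynesk Canton is at UTC−02:30.
13:07 local + 2h30m = 15:37 UTC.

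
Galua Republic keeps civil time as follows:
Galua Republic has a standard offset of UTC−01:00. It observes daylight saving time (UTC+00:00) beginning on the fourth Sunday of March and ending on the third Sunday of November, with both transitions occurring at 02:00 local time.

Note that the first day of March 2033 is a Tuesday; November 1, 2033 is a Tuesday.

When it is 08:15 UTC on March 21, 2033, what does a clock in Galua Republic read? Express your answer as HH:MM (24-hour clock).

07:15

1 March 2033 is a Tuesday, so the first Sunday is March 6 and the fourth is March 27.
1 November 2033 is a Tuesday, so the first Sunday is November 6 and the third is November 20.
At the standard offset (UTC−01:00), 08:15 UTC − 1h = 07:15 Galua Republic standard time.
The standard-time date in Galua Republic, March 21, 2033, does not fall between 27 March and 20 November, so daylight saving is not in effect and Galua Republic is at UTC−01:00.
08:15 UTC − 1h = 07:15 local.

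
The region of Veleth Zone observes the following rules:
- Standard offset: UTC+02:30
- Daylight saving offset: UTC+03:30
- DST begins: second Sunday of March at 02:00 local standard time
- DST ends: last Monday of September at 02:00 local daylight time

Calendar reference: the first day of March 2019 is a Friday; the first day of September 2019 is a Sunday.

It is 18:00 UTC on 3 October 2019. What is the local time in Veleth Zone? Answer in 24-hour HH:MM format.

20:30

1 March 2019 is a Friday, so the first Sunday is March 3 and the second is March 10.
1 September 2019 is a Sunday, so Mondays fall on 2, 9, 16, 23, 30; the last is September 30.
At the standard offset (UTC+02:30), 18:00 UTC + 2h30m = 20:30 Veleth Zone standard time.
The standard-time date in Veleth Zone, 3 October 2019, is outside the daylight-saving period (10 March – 30 September), so Veleth Zone is on standard time, UTC+02:30.
18:00 UTC + 2h30m = 20:30 local.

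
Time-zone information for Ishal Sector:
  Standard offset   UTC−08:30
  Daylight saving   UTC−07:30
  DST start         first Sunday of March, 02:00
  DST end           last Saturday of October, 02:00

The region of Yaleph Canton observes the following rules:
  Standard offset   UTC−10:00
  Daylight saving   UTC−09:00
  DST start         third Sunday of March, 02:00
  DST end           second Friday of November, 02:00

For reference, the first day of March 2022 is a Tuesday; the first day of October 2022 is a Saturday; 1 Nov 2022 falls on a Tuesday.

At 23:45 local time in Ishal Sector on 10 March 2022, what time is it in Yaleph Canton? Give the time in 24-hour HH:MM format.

1 March 2022 is a Tuesday, so the first Sunday is March 6.
1 October 2022 is a Saturday, so Saturdays fall on 1, 8, 15, 22, 29; the last is October 29.
10 March 2022 falls between 6 March and 29 October, so daylight saving is in effect and Ishal Sector is at UTC−07:30.
23:45 Ishal Sector + 7h30m = 07:15 UTC (rolling into the next day, 11 March 2022).
1 March 2022 is a Tuesday, so the first Sunday is March 6 and the third is March 20.
1 November 2022 is a Tuesday, so the first Friday is November 4 and the second is November 11.
At the standard offset (UTC−10:00), 07:15 UTC − 10h = 21:15 Yaleph Canton standard time (rolling into the previous day, 10 March 2022).
Daylight saving runs 20 March – 11 November; the standard-time date in Yaleph Canton, 10 March 2022, is outside that window, so Yaleph Canton is on standard time at UTC−10:00.
07:15 UTC − 10h = 21:15 Yaleph Canton (rolling into the previous day, 10 March 2022).

21:15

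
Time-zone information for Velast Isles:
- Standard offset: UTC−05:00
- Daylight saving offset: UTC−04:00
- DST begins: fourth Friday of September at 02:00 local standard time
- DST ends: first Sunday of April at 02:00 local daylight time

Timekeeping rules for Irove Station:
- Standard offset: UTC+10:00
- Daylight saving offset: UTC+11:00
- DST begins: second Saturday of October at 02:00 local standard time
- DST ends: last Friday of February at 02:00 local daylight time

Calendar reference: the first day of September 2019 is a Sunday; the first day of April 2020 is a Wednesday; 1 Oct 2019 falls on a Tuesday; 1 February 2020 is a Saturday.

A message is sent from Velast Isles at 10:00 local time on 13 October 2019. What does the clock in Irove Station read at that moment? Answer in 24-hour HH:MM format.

1 September 2019 is a Sunday, so the first Friday is September 6 and the fourth is September 27.
1 April 2020 is a Wednesday, so the first Sunday is April 5.
13 October 2019 lies within the daylight-saving period (27 September 2019 – 5 April 2020), so Velast Isles is on daylight time, UTC−04:00.
10:00 Velast Isles + 4h = 14:00 UTC.
1 October 2019 is a Tuesday, so the first Saturday is October 5 and the second is October 12.
1 February 2020 is a Saturday, so Fridays fall on 7, 14, 21, 28; the last is February 28.
At the standard offset (UTC+10:00), 14:00 UTC + 10h = 00:00 Irove Station standard time (rolling into the next day, 14 October 2019).
Daylight saving runs 12 October 2019 – 28 February 2020; the standard-time date in Irove Station, 14 October 2019, is inside that window, so Irove Station is at UTC+11:00.
14:00 UTC + 11h = 01:00 Irove Station (rolling into the next day, 14 October 2019).

01:00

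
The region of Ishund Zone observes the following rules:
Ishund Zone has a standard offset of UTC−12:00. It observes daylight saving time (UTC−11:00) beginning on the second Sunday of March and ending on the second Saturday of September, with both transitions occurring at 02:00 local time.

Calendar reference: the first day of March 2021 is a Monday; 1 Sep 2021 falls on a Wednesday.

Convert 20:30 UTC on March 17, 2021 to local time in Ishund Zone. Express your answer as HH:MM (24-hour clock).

09:30

1 March 2021 is a Monday, so the first Sunday is March 7 and the second is March 14.
1 September 2021 is a Wednesday, so the first Saturday is September 4 and the second is September 11.
At the standard offset (UTC−12:00), 20:30 UTC − 12h = 08:30 Ishund Zone standard time.
The standard-time date in Ishund Zone, March 17, 2021, lies within the daylight-saving period (14 March – 11 September), so Ishund Zone is on daylight time, UTC−11:00.
20:30 UTC − 11h = 09:30 local.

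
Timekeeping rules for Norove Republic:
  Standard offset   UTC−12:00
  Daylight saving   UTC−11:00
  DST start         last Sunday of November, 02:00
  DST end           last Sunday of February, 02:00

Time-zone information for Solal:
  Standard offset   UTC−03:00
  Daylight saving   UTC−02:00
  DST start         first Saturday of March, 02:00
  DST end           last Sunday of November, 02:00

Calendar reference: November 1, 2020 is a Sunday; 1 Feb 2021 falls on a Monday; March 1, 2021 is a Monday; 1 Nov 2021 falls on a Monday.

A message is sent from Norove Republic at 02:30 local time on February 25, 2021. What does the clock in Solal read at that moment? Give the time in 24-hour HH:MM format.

10:30

1 November 2020 is a Sunday, so Sundays fall on 1, 8, 15, 22, 29; the last is November 29.
1 February 2021 is a Monday, so Sundays fall on 7, 14, 21, 28; the last is February 28.
February 25, 2021 falls between 29 November 2020 and 28 February 2021, so daylight saving is in effect and Norove Republic is at UTC−11:00.
02:30 Norove Republic + 11h = 13:30 UTC.
1 March 2021 is a Monday, so the first Saturday is March 6.
1 November 2021 is a Monday, so Sundays fall on 7, 14, 21, 28; the last is November 28.
At the standard offset (UTC−03:00), 13:30 UTC − 3h = 10:30 Solal standard time.
The standard-time date in Solal, February 25, 2021, is outside the daylight-saving period (6 March – 28 November), so Solal is on standard time, UTC−03:00.
13:30 UTC − 3h = 10:30 Solal.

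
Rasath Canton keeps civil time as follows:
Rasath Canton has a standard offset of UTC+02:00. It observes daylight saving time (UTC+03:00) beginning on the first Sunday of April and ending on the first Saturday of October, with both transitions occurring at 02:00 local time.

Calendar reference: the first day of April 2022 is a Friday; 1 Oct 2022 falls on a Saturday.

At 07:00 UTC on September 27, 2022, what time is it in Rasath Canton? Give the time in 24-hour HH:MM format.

10:00

1 April 2022 is a Friday, so the first Sunday is April 3.
1 October 2022 is a Saturday, so the first Saturday is October 1.
At the standard offset (UTC+02:00), 07:00 UTC + 2h = 09:00 Rasath Canton standard time.
The standard-time date in Rasath Canton, September 27, 2022, lies within the daylight-saving period (3 April – 1 October), so Rasath Canton is on daylight time, UTC+03:00.
07:00 UTC + 3h = 10:00 local.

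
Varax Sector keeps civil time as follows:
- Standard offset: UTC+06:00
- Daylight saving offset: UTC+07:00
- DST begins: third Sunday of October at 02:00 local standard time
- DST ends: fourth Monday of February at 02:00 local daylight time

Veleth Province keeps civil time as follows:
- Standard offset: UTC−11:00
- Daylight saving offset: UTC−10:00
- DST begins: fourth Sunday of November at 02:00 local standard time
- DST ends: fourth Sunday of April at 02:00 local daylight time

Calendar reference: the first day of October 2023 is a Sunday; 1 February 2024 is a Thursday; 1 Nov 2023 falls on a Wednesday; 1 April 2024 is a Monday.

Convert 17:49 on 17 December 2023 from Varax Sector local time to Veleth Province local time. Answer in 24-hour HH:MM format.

1 October 2023 is a Sunday, so the first Sunday is October 1 and the third is October 15.
1 February 2024 is a Thursday, so the first Monday is February 5 and the fourth is February 26.
Daylight saving runs 15 October 2023 – 26 February 2024; 17 December 2023 is inside that window, so Varax Sector is at UTC+07:00.
17:49 Varax Sector − 7h = 10:49 UTC.
1 November 2023 is a Wednesday, so the first Sunday is November 5 and the fourth is November 26.
1 April 2024 is a Monday, so the first Sunday is April 7 and the fourth is April 28.
At the standard offset (UTC−11:00), 10:49 UTC − 11h = 23:49 Veleth Province standard time (rolling into the previous day, 16 December 2023).
Daylight saving runs 26 November 2023 – 28 April 2024; the standard-time date in Veleth Province, 16 December 2023, is inside that window, so Veleth Province is at UTC−10:00.
10:49 UTC − 10h = 00:49 Veleth Province.

00:49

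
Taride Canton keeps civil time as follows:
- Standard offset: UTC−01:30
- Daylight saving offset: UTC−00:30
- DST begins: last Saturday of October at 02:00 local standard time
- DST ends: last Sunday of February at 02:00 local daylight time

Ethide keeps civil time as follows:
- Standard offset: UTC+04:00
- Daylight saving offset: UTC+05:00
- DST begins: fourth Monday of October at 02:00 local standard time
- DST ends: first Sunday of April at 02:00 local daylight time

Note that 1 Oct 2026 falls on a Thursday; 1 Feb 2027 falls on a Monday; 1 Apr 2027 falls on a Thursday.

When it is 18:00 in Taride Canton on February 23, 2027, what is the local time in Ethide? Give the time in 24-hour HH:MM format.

23:30

1 October 2026 is a Thursday, so Saturdays fall on 3, 10, 17, 24, 31; the last is October 31.
1 February 2027 is a Monday, so Sundays fall on 7, 14, 21, 28; the last is February 28.
February 23, 2027 lies within the daylight-saving period (31 October 2026 – 28 February 2027), so Taride Canton is on daylight time, UTC−00:30.
18:00 Taride Canton + 0h30m = 18:30 UTC.
1 October 2026 is a Thursday, so the first Monday is October 5 and the fourth is October 26.
1 April 2027 is a Thursday, so the first Sunday is April 4.
At the standard offset (UTC+04:00), 18:30 UTC + 4h = 22:30 Ethide standard time.
The standard-time date in Ethide, February 23, 2027, lies within the daylight-saving period (26 October 2026 – 4 April 2027), so Ethide is on daylight time, UTC+05:00.
18:30 UTC + 5h = 23:30 Ethide.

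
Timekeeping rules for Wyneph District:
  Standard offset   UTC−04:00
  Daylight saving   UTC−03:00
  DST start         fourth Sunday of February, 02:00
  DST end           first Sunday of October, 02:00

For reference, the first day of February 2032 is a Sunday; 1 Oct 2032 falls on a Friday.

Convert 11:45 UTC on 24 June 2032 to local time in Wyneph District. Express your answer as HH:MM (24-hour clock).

08:45

1 February 2032 is a Sunday, so the first Sunday is February 1 and the fourth is February 22.
1 October 2032 is a Friday, so the first Sunday is October 3.
At the standard offset (UTC−04:00), 11:45 UTC − 4h = 07:45 Wyneph District standard time.
The standard-time date in Wyneph District, 24 June 2032, lies within the daylight-saving period (22 February – 3 October), so Wyneph District is on daylight time, UTC−03:00.
11:45 UTC − 3h = 08:45 local.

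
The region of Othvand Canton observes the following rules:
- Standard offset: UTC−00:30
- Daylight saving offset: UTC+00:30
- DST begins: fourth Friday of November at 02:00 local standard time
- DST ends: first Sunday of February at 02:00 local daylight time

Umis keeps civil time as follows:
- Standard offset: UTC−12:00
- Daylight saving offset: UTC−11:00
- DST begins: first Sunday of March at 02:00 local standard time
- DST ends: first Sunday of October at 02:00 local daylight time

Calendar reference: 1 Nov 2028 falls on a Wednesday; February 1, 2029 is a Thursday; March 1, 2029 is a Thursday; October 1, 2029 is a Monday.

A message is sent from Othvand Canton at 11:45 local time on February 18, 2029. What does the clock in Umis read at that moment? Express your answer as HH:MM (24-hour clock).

00:15

1 November 2028 is a Wednesday, so the first Friday is November 3 and the fourth is November 24.
1 February 2029 is a Thursday, so the first Sunday is February 4.
February 18, 2029 does not fall between 24 November 2028 and 4 February 2029, so daylight saving is not in effect and Othvand Canton is at UTC−00:30.
11:45 Othvand Canton + 0h30m = 12:15 UTC.
1 March 2029 is a Thursday, so the first Sunday is March 4.
1 October 2029 is a Monday, so the first Sunday is October 7.
At the standard offset (UTC−12:00), 12:15 UTC − 12h = 00:15 Umis standard time.
The standard-time date in Umis, February 18, 2029, is outside the daylight-saving period (4 March – 7 October), so Umis is on standard time, UTC−12:00.
12:15 UTC − 12h = 00:15 Umis.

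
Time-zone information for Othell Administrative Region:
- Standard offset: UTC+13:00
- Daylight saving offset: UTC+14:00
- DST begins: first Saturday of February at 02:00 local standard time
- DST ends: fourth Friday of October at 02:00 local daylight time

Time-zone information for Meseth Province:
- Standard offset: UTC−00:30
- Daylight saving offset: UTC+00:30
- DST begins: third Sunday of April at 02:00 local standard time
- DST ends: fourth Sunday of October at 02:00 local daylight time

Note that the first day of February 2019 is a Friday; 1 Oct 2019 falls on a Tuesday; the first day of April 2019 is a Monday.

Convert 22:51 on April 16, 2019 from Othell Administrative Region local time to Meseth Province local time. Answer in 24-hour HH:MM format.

1 February 2019 is a Friday, so the first Saturday is February 2.
1 October 2019 is a Tuesday, so the first Friday is October 4 and the fourth is October 25.
April 16, 2019 falls between 2 February and 25 October, so daylight saving is in effect and Othell Administrative Region is at UTC+14:00.
22:51 Othell Administrative Region − 14h = 08:51 UTC.
1 April 2019 is a Monday, so the first Sunday is April 7 and the third is April 21.
1 October 2019 is a Tuesday, so the first Sunday is October 6 and the fourth is October 27.
At the standard offset (UTC−00:30), 08:51 UTC − 0h30m = 08:21 Meseth Province standard time.
Daylight saving runs 21 April – 27 October; the standard-time date in Meseth Province, April 16, 2019, is outside that window, so Meseth Province is on standard time at UTC−00:30.
08:51 UTC − 0h30m = 08:21 Meseth Province.

08:21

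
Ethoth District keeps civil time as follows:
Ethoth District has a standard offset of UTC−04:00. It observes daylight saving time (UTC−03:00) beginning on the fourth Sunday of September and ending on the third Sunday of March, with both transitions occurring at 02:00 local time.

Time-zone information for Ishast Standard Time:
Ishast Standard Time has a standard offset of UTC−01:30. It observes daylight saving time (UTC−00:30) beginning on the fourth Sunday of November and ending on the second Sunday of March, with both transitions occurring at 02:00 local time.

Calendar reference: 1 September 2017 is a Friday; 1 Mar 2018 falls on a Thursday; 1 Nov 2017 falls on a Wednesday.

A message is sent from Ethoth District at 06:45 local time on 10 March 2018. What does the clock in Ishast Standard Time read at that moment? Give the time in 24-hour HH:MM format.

1 September 2017 is a Friday, so the first Sunday is September 3 and the fourth is September 24.
1 March 2018 is a Thursday, so the first Sunday is March 4 and the third is March 18.
10 March 2018 falls between 24 September 2017 and 18 March 2018, so daylight saving is in effect and Ethoth District is at UTC−03:00.
06:45 Ethoth District + 3h = 09:45 UTC.
1 November 2017 is a Wednesday, so the first Sunday is November 5 and the fourth is November 26.
1 March 2018 is a Thursday, so the first Sunday is March 4 and the second is March 11.
At the standard offset (UTC−01:30), 09:45 UTC − 1h30m = 08:15 Ishast Standard Time standard time.
The standard-time date in Ishast Standard Time, 10 March 2018, lies within the daylight-saving period (26 November 2017 – 11 March 2018), so Ishast Standard Time is on daylight time, UTC−00:30.
09:45 UTC − 0h30m = 09:15 Ishast Standard Time.

09:15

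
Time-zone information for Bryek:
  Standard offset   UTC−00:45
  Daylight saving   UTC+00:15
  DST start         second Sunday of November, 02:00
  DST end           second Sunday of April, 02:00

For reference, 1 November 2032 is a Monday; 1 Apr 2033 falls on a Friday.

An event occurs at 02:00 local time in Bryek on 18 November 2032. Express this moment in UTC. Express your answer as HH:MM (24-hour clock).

01:45

1 November 2032 is a Monday, so the first Sunday is November 7 and the second is November 14.
1 April 2033 is a Friday, so the first Sunday is April 3 and the second is April 10.
18 November 2032 lies within the daylight-saving period (14 November 2032 – 10 April 2033), so Bryek is on daylight time, UTC+00:15.
02:00 local − 0h15m = 01:45 UTC.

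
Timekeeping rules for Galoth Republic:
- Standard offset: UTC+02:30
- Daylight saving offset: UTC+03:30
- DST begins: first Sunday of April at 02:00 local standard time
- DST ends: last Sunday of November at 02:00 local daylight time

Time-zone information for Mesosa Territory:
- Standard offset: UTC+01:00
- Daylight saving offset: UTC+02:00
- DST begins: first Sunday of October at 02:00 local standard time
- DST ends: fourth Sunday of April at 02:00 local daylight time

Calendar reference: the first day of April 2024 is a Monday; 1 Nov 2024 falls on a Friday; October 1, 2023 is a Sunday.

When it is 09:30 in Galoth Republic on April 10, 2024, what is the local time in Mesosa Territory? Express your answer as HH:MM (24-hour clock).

1 April 2024 is a Monday, so the first Sunday is April 7.
1 November 2024 is a Friday, so Sundays fall on 3, 10, 17, 24; the last is November 24.
Daylight saving runs 7 April – 24 November; April 10, 2024 is inside that window, so Galoth Republic is at UTC+03:30.
09:30 Galoth Republic − 3h30m = 06:00 UTC.
1 October 2023 is a Sunday, so the first Sunday is October 1.
1 April 2024 is a Monday, so the first Sunday is April 7 and the fourth is April 28.
At the standard offset (UTC+01:00), 06:00 UTC + 1h = 07:00 Mesosa Territory standard time.
The standard-time date in Mesosa Territory, April 10, 2024, falls between 1 October 2023 and 28 April 2024, so daylight saving is in effect and Mesosa Territory is at UTC+02:00.
06:00 UTC + 2h = 08:00 Mesosa Territory.

08:00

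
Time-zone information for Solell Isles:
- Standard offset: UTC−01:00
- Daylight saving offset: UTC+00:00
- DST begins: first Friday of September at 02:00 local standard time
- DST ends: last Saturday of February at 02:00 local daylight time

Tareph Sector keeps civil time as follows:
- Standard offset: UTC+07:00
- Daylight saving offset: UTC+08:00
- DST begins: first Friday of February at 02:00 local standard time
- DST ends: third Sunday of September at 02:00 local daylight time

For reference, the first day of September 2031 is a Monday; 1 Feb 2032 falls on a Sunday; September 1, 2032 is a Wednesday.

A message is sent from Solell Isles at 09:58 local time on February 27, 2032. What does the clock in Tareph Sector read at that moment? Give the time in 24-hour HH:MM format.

1 September 2031 is a Monday, so the first Friday is September 5.
1 February 2032 is a Sunday, so Saturdays fall on 7, 14, 21, 28; the last is February 28.
February 27, 2032 falls between 5 September 2031 and 28 February 2032, so daylight saving is in effect and Solell Isles is at UTC+00:00.
09:58 Solell Isles − 0h = 09:58 UTC.
1 February 2032 is a Sunday, so the first Friday is February 6.
1 September 2032 is a Wednesday, so the first Sunday is September 5 and the third is September 19.
At the standard offset (UTC+07:00), 09:58 UTC + 7h = 16:58 Tareph Sector standard time.
The standard-time date in Tareph Sector, February 27, 2032, lies within the daylight-saving period (6 February – 19 September), so Tareph Sector is on daylight time, UTC+08:00.
09:58 UTC + 8h = 17:58 Tareph Sector.

17:58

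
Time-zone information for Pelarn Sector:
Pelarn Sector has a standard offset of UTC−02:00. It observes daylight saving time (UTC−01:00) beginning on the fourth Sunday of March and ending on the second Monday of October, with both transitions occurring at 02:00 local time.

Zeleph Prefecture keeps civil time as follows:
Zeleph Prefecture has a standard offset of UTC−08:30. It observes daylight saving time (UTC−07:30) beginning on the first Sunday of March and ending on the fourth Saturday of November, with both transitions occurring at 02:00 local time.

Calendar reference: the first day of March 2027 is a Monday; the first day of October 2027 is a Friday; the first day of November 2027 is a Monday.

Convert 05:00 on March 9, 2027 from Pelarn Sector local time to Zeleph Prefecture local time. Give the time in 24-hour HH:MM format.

23:30

1 March 2027 is a Monday, so the first Sunday is March 7 and the fourth is March 28.
1 October 2027 is a Friday, so the first Monday is October 4 and the second is October 11.
March 9, 2027 is outside the daylight-saving period (28 March – 11 October), so Pelarn Sector is on standard time, UTC−02:00.
05:00 Pelarn Sector + 2h = 07:00 UTC.
1 March 2027 is a Monday, so the first Sunday is March 7.
1 November 2027 is a Monday, so the first Saturday is November 6 and the fourth is November 27.
At the standard offset (UTC−08:30), 07:00 UTC − 8h30m = 22:30 Zeleph Prefecture standard time (rolling into the previous day, 8 March 2027).
The standard-time date in Zeleph Prefecture, March 8, 2027, lies within the daylight-saving period (7 March – 27 November), so Zeleph Prefecture is on daylight time, UTC−07:30.
07:00 UTC − 7h30m = 23:30 Zeleph Prefecture (rolling into the previous day, 8 March 2027).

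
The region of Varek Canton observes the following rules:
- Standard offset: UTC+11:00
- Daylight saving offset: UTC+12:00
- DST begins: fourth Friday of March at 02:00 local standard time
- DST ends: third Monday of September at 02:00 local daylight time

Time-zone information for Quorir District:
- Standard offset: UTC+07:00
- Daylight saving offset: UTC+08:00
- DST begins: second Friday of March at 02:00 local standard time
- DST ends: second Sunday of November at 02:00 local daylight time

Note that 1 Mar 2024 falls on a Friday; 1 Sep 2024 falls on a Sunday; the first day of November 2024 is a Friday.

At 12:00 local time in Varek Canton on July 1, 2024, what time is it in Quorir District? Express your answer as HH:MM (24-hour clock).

08:00

1 March 2024 is a Friday, so the first Friday is March 1 and the fourth is March 22.
1 September 2024 is a Sunday, so the first Monday is September 2 and the third is September 16.
July 1, 2024 lies within the daylight-saving period (22 March – 16 September), so Varek Canton is on daylight time, UTC+12:00.
12:00 Varek Canton − 12h = 00:00 UTC.
1 March 2024 is a Friday, so the first Friday is March 1 and the second is March 8.
1 November 2024 is a Friday, so the first Sunday is November 3 and the second is November 10.
At the standard offset (UTC+07:00), 00:00 UTC + 7h = 07:00 Quorir District standard time.
The standard-time date in Quorir District, July 1, 2024, lies within the daylight-saving period (8 March – 10 November), so Quorir District is on daylight time, UTC+08:00.
00:00 UTC + 8h = 08:00 Quorir District.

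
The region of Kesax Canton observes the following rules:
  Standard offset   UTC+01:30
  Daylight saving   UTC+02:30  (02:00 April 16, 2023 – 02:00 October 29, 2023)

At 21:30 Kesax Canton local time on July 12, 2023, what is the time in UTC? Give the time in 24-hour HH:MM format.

19:00

July 12, 2023 falls between 16 April and 29 October, so daylight saving is in effect and Kesax Canton is at UTC+02:30.
21:30 local − 2h30m = 19:00 UTC.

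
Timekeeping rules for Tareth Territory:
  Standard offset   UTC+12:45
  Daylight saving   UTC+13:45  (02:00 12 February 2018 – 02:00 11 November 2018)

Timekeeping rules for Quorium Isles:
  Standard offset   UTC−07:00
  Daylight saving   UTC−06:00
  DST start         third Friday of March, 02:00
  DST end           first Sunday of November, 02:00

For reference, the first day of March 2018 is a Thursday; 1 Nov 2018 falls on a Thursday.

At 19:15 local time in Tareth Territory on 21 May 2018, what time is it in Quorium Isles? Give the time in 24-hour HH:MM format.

21 May 2018 falls between 12 February and 11 November, so daylight saving is in effect and Tareth Territory is at UTC+13:45.
19:15 Tareth Territory − 13h45m = 05:30 UTC.
1 March 2018 is a Thursday, so the first Friday is March 2 and the third is March 16.
1 November 2018 is a Thursday, so the first Sunday is November 4.
At the standard offset (UTC−07:00), 05:30 UTC − 7h = 22:30 Quorium Isles standard time (rolling into the previous day, 20 May 2018).
The standard-time date in Quorium Isles, 20 May 2018, falls between 16 March and 4 November, so daylight saving is in effect and Quorium Isles is at UTC−06:00.
05:30 UTC − 6h = 23:30 Quorium Isles (rolling into the previous day, 20 May 2018).

23:30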